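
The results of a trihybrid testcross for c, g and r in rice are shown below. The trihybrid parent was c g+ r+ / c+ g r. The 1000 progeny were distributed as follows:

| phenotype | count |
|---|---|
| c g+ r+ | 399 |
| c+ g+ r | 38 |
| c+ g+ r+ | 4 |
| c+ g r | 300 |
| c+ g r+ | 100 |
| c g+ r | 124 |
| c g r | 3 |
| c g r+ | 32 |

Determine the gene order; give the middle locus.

c

The two rarest classes, c+ g+ r+ and c g r, are the double crossovers. Comparing them with the parentals, only the c allele has switched, so c is the middle locus and the order is r – c – g.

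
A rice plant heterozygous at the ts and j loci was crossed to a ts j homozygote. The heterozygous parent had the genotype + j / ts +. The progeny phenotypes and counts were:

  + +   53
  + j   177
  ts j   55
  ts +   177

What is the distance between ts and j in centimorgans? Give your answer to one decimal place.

23.4 centimorgans

The recombinant classes are + + and ts j: 53 + 55 = 108.
Recombination frequency = 108/462 = 0.2338 ≈ 23.4%, i.e. 23.4 centimorgans.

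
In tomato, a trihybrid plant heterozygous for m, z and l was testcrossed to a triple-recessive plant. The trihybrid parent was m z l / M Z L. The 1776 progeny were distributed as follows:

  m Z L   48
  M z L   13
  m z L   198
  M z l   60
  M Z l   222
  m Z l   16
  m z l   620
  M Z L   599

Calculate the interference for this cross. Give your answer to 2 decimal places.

The two rarest classes, m Z l and M z L, are the double crossovers. Comparing them with the parentals, only the z allele has switched, so z is the middle locus and the order is l – z – m.
l–z: (420 + 29)/1776 = 0.2528; z–m: (108 + 29)/1776 = 0.0771.
Expected DCO frequency = 0.2528 × 0.0771 ≈ 0.01949; observed = 29/1776 ≈ 0.01633.
Coefficient of coincidence = 0.01633/0.01949 ≈ 0.84; interference = 1 − 0.84 = 0.16.

0.16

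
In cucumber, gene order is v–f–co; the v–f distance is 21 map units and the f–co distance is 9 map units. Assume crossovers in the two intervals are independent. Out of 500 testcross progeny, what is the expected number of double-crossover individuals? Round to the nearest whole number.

Map distances give recombination frequencies of 0.210 and 0.090 for the two intervals.
With no interference, expected double-crossover frequency = 0.210 × 0.090 = 0.01890.
Expected number = 0.01890 × 500 = 9.45 ≈ 9.

9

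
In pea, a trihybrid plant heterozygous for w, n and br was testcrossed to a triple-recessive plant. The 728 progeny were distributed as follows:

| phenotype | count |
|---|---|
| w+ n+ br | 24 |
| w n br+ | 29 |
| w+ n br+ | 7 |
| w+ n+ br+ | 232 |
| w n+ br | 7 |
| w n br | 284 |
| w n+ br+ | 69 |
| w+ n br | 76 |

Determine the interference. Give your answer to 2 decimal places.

The two most frequent reciprocal classes, w+ n+ br+ and w n br, are the parental types, so the F1 was w+ n+ br+ / w n br.
The two rarest classes, w+ n br+ and w n+ br, are the double crossovers. Comparing them with the parentals, only the n allele has switched, so n is the middle locus and the order is br – n – w.
br–n: (53 + 14)/728 = 0.0920; n–w: (145 + 14)/728 = 0.2184.
Expected DCO frequency = 0.0920 × 0.2184 ≈ 0.02009; observed = 14/728 ≈ 0.01923.
Coefficient of coincidence = 0.01923/0.02009 ≈ 0.96; interference = 1 − 0.96 = 0.04.

0.04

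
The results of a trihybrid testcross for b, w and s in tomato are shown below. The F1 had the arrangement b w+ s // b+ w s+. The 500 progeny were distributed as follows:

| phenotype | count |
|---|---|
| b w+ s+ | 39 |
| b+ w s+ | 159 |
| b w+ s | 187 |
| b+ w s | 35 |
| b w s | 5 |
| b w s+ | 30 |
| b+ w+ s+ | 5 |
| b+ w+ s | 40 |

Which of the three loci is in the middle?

w

The two rarest classes, b w s and b+ w+ s+, are the double crossovers. Comparing them with the parentals, only the w allele has switched, so w is the middle locus and the order is b – w – s.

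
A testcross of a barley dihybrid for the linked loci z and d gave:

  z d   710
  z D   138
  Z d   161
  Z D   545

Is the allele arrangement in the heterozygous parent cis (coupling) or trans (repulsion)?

cis

The two most frequent classes are Z D (545) and z d (710); these are the parental (non-recombinant) types.
So the F1 carried Z D on one chromosome and z d on the other — the recessive alleles are on the same chromosome (cis / coupling).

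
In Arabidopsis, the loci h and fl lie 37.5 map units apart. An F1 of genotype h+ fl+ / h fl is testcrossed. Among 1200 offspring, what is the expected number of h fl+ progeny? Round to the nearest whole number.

A map distance of 37.5 map units corresponds to a recombination frequency of 0.375.
The F1 is h+ fl+ / h fl, so h fl+ is a recombinant gamete class with expected frequency r/2 = 0.375/2 = 0.1875.
Expected number = 0.1875 × 1200 = 225.00 ≈ 225.

225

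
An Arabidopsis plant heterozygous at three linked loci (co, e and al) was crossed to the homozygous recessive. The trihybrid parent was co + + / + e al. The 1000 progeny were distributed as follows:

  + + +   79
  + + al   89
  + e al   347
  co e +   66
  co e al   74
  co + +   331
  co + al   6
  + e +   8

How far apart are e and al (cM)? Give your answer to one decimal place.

16.9 cM

The two rarest classes, co + al and + e +, are the double crossovers. Comparing them with the parentals, only the al allele has switched, so al is the middle locus and the order is co – al – e.
Crossovers in the al–e interval produce the single-crossover classes co e + and + + al (66 + 89 = 155) plus the double crossovers (14).
RF(al–e) = (155 + 14) / 1000 = 169/1000 = 0.1690 → 16.9 cM.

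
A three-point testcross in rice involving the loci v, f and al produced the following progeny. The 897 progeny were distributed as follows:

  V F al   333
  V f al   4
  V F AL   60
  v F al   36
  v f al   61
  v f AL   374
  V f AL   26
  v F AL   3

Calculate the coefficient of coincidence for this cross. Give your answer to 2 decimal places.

The two most frequent reciprocal classes, V F al and v f AL, are the parental types, so the F1 was V F al / v f AL.
The two rarest classes, V f al and v F AL, are the double crossovers. Comparing them with the parentals, only the f allele has switched, so f is the middle locus and the order is v – f – al.
v–f: (62 + 7)/897 = 0.0769; f–al: (121 + 7)/897 = 0.1427.
Expected DCO frequency = 0.0769 × 0.1427 ≈ 0.01097; observed = 7/897 ≈ 0.00780.
Coefficient of coincidence = 0.00780/0.01097 ≈ 0.71.

0.71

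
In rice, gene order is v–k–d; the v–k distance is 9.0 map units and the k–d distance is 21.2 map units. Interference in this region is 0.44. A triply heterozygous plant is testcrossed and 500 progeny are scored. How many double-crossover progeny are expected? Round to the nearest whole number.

Map distances give recombination frequencies of 0.090 and 0.212 for the two intervals.
With interference 0.44 (so coincidence = 0.56), expected double-crossover frequency = 0.090 × 0.212 × 0.56 = 0.01068.
Expected number = 0.01068 × 500 = 5.34 ≈ 5.

5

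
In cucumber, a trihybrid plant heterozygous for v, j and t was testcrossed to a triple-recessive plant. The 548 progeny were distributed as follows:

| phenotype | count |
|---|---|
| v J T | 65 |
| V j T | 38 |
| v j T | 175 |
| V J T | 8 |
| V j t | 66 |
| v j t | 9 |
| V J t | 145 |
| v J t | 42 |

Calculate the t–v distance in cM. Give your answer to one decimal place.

The two most frequent reciprocal classes, v j T and V J t, are the parental types, so the F1 was v j T / V J t.
The two rarest classes, v j t and V J T, are the double crossovers. Comparing them with the parentals, only the t allele has switched, so t is the middle locus and the order is j – t – v.
Crossovers in the t–v interval produce the single-crossover classes V j T and v J t (38 + 42 = 80) plus the double crossovers (17).
RF(t–v) = (80 + 17) / 548 = 97/548 = 0.1770 → 17.7 cM.

17.7 cM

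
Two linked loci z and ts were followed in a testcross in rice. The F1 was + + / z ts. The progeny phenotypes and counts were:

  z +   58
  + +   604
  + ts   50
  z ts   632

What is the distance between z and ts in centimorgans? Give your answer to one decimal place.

The recombinant classes are + ts and z +: 50 + 58 = 108.
Recombination frequency = 108/1344 = 0.0804 ≈ 8.0%, i.e. 8.0 centimorgans.

8.0 centimorgans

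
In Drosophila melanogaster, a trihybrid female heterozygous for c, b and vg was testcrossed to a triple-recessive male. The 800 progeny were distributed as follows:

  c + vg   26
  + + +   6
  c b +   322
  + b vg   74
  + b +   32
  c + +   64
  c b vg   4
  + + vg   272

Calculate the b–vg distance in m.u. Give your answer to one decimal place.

The two most frequent reciprocal classes, + + vg and c b +, are the parental types, so the F1 was + + vg / c b +.
The two rarest classes, + + + and c b vg, are the double crossovers. Comparing them with the parentals, only the vg allele has switched, so vg is the middle locus and the order is b – vg – c.
Crossovers in the b–vg interval produce the single-crossover classes + b vg and c + + (74 + 64 = 138) plus the double crossovers (10).
RF(b–vg) = (138 + 10) / 800 = 148/800 = 0.1850 → 18.5 m.u.

18.5 m.u.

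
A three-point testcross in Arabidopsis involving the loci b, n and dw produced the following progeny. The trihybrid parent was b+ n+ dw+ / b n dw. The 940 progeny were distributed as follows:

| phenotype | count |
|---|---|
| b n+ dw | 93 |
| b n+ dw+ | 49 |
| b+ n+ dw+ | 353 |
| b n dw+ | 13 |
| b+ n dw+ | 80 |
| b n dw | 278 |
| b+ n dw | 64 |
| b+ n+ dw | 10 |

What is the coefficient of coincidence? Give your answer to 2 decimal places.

0.81

The two rarest classes, b+ n+ dw and b n dw+, are the double crossovers. Comparing them with the parentals, only the dw allele has switched, so dw is the middle locus and the order is n – dw – b.
n–dw: (173 + 23)/940 = 0.2085; dw–b: (113 + 23)/940 = 0.1447.
Expected DCO frequency = 0.2085 × 0.1447 ≈ 0.03017; observed = 23/940 ≈ 0.02447.
Coefficient of coincidence = 0.02447/0.03017 ≈ 0.81.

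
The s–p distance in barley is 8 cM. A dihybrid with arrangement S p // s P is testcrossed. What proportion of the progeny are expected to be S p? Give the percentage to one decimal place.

A map distance of 8 cM corresponds to a recombination frequency of 0.080.
The F1 is S p / s P, so S p is a parental gamete class with expected frequency (1 − r)/2 = 0.920/2 = 0.4600.
That is 0.4600 = 46.0% of the progeny.

46.0%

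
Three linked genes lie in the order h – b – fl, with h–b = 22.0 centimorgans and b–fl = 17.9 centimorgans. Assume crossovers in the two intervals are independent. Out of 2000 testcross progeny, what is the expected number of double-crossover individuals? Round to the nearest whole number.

79

Map distances give recombination frequencies of 0.220 and 0.179 for the two intervals.
With no interference, expected double-crossover frequency = 0.220 × 0.179 = 0.03938.
Expected number = 0.03938 × 2000 = 78.76 ≈ 79.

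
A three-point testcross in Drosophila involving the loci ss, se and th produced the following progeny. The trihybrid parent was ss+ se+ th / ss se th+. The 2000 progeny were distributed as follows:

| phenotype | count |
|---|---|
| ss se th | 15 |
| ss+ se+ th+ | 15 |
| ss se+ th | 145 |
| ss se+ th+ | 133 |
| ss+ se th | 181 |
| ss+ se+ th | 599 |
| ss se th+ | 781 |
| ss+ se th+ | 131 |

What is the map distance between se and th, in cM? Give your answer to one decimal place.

The two rarest classes, ss+ se+ th+ and ss se th, are the double crossovers. Comparing them with the parentals, only the th allele has switched, so th is the middle locus and the order is se – th – ss.
Crossovers in the se–th interval produce the single-crossover classes ss+ se th and ss se+ th+ (181 + 133 = 314) plus the double crossovers (30).
RF(se–th) = (314 + 30) / 2000 = 344/2000 = 0.1720 → 17.2 cM.

17.2 cM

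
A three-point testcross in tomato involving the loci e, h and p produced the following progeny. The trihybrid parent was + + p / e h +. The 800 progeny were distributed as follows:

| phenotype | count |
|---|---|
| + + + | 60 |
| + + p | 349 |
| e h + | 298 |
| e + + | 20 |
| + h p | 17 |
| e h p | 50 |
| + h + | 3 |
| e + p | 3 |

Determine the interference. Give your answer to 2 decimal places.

0.04

The two rarest classes, e + p and + h +, are the double crossovers. Comparing them with the parentals, only the e allele has switched, so e is the middle locus and the order is p – e – h.
p–e: (110 + 6)/800 = 0.1450; e–h: (37 + 6)/800 = 0.0537.
Expected DCO frequency = 0.1450 × 0.0537 ≈ 0.00779; observed = 6/800 ≈ 0.00750.
Coefficient of coincidence = 0.00750/0.00779 ≈ 0.96; interference = 1 − 0.96 = 0.04.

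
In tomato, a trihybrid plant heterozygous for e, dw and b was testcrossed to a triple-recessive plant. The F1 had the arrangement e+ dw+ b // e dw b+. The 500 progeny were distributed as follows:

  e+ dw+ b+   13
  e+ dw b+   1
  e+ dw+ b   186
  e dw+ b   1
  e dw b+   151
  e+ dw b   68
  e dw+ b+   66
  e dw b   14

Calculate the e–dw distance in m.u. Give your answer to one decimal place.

27.2 m.u.

The two rarest classes, e dw+ b and e+ dw b+, are the double crossovers. Comparing them with the parentals, only the e allele has switched, so e is the middle locus and the order is dw – e – b.
Crossovers in the dw–e interval produce the single-crossover classes e+ dw b and e dw+ b+ (68 + 66 = 134) plus the double crossovers (2).
RF(dw–e) = (134 + 2) / 500 = 136/500 = 0.2720 → 27.2 m.u.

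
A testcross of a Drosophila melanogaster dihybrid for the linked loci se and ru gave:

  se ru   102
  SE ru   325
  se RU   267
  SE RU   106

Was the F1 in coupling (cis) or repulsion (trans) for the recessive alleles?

The two most frequent classes are SE ru (325) and se RU (267); these are the parental (non-recombinant) types.
So the F1 carried SE ru on one chromosome and se RU on the other — the recessive alleles are on opposite chromosomes (trans / repulsion).

trans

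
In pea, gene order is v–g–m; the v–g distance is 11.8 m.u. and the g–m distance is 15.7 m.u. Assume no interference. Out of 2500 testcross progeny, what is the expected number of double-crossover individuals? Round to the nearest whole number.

Map distances give recombination frequencies of 0.118 and 0.157 for the two intervals.
With no interference, expected double-crossover frequency = 0.118 × 0.157 = 0.01853.
Expected number = 0.01853 × 2500 = 46.32 ≈ 46.

46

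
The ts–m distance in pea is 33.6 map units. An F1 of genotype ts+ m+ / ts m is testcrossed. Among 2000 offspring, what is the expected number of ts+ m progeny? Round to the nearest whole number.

A map distance of 33.6 map units corresponds to a recombination frequency of 0.336.
The F1 is ts+ m+ / ts m, so ts+ m is a recombinant gamete class with expected frequency r/2 = 0.336/2 = 0.1680.
Expected number = 0.1680 × 2000 = 336.00 ≈ 336.

336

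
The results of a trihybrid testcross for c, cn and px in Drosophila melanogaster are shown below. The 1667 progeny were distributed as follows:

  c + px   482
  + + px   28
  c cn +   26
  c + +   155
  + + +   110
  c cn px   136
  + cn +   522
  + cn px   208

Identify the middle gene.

c

The two most frequent reciprocal classes, + cn + and c + px, are the parental types, so the F1 was + cn + / c + px.
The two rarest classes, c cn + and + + px, are the double crossovers. Comparing them with the parentals, only the c allele has switched, so c is the middle locus and the order is cn – c – px.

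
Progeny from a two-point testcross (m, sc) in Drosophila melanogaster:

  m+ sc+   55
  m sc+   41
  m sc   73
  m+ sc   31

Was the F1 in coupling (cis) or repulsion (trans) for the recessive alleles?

The two most frequent classes are m+ sc+ (55) and m sc (73); these are the parental (non-recombinant) types.
So the F1 carried m+ sc+ on one chromosome and m sc on the other — the recessive alleles are on the same chromosome (cis / coupling).

cis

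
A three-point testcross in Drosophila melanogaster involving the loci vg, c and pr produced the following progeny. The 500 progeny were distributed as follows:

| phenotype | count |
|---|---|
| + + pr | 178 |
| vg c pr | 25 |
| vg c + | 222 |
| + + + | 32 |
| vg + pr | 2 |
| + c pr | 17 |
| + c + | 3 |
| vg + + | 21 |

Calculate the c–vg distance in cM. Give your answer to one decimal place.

8.6 cM

The two most frequent reciprocal classes, vg c + and + + pr, are the parental types, so the F1 was vg c + / + + pr.
The two rarest classes, + c + and vg + pr, are the double crossovers. Comparing them with the parentals, only the vg allele has switched, so vg is the middle locus and the order is pr – vg – c.
Crossovers in the vg–c interval produce the single-crossover classes vg + + and + c pr (21 + 17 = 38) plus the double crossovers (5).
RF(vg–c) = (38 + 5) / 500 = 43/500 = 0.0860 → 8.6 cM.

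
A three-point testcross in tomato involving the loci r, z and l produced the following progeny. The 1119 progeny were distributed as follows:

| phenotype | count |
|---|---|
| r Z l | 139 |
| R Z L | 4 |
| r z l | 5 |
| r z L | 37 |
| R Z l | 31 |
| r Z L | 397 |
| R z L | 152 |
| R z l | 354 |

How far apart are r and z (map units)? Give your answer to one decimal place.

The two most frequent reciprocal classes, R z l and r Z L, are the parental types, so the F1 was R z l / r Z L.
The two rarest classes, r z l and R Z L, are the double crossovers. Comparing them with the parentals, only the r allele has switched, so r is the middle locus and the order is z – r – l.
Crossovers in the z–r interval produce the single-crossover classes R Z l and r z L (31 + 37 = 68) plus the double crossovers (9).
RF(z–r) = (68 + 9) / 1119 = 77/1119 = 0.0688 → 6.9 map units.

6.9 map units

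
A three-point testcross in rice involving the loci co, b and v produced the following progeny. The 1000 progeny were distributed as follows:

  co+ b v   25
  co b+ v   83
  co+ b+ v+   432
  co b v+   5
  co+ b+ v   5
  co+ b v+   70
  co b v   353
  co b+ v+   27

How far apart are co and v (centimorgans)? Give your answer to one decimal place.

The two most frequent reciprocal classes, co+ b+ v+ and co b v, are the parental types, so the F1 was co+ b+ v+ / co b v.
The two rarest classes, co+ b+ v and co b v+, are the double crossovers. Comparing them with the parentals, only the v allele has switched, so v is the middle locus and the order is b – v – co.
Crossovers in the v–co interval produce the single-crossover classes co b+ v+ and co+ b v (27 + 25 = 52) plus the double crossovers (10).
RF(v–co) = (52 + 10) / 1000 = 62/1000 = 0.0620 → 6.2 centimorgans.

6.2 centimorgans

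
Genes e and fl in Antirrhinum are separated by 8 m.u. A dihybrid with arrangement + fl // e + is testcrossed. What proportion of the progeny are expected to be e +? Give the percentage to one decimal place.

A map distance of 8 m.u. corresponds to a recombination frequency of 0.080.
The F1 is + fl / e +, so e + is a parental gamete class with expected frequency (1 − r)/2 = 0.920/2 = 0.4600.
That is 0.4600 = 46.0% of the progeny.

46.0%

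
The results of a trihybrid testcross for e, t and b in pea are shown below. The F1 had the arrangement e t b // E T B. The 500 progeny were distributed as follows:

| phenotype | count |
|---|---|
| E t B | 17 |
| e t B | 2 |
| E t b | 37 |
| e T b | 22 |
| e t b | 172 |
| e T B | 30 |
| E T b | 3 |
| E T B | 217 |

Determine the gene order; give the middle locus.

The two rarest classes, e t B and E T b, are the double crossovers. Comparing them with the parentals, only the b allele has switched, so b is the middle locus and the order is e – b – t.

b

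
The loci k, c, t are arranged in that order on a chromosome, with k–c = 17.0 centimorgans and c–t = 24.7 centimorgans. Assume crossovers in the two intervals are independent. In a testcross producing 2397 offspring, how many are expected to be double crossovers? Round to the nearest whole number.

101

Map distances give recombination frequencies of 0.170 and 0.247 for the two intervals.
With no interference, expected double-crossover frequency = 0.170 × 0.247 = 0.04199.
Expected number = 0.04199 × 2397 = 100.65 ≈ 101.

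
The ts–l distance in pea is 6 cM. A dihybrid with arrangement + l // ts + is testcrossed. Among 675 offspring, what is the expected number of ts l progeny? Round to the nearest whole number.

20

A map distance of 6 cM corresponds to a recombination frequency of 0.060.
The F1 is + l / ts +, so ts l is a recombinant gamete class with expected frequency r/2 = 0.060/2 = 0.0300.
Expected number = 0.0300 × 675 = 20.25 ≈ 20.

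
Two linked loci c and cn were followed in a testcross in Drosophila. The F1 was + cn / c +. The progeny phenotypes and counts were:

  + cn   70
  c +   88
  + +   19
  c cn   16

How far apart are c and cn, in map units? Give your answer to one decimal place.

18.1 map units

The recombinant classes are + + and c cn: 19 + 16 = 35.
Recombination frequency = 35/193 = 0.1813 ≈ 18.1%, i.e. 18.1 map units.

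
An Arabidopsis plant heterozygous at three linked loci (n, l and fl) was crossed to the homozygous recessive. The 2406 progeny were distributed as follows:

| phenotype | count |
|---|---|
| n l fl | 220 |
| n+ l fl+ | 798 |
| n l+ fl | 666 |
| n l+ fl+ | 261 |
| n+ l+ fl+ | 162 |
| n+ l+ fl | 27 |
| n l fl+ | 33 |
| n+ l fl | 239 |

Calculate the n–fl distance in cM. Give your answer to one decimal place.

The two most frequent reciprocal classes, n+ l fl+ and n l+ fl, are the parental types, so the F1 was n+ l fl+ / n l+ fl.
The two rarest classes, n l fl+ and n+ l+ fl, are the double crossovers. Comparing them with the parentals, only the n allele has switched, so n is the middle locus and the order is fl – n – l.
Crossovers in the fl–n interval produce the single-crossover classes n+ l fl and n l+ fl+ (239 + 261 = 500) plus the double crossovers (60).
RF(fl–n) = (500 + 60) / 2406 = 560/2406 = 0.2328 → 23.3 cM.

23.3 cM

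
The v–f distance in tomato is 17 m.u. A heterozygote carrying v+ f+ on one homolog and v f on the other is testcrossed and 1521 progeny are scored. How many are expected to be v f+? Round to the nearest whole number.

A map distance of 17 m.u. corresponds to a recombination frequency of 0.170.
The F1 is v+ f+ / v f, so v f+ is a recombinant gamete class with expected frequency r/2 = 0.170/2 = 0.0850.
Expected number = 0.0850 × 1521 = 129.28 ≈ 129.

129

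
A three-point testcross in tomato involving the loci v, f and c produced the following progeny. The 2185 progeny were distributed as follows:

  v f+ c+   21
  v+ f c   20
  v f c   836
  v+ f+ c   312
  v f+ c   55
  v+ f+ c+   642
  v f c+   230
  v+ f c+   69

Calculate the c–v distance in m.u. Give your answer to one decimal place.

The two most frequent reciprocal classes, v+ f+ c+ and v f c, are the parental types, so the F1 was v+ f+ c+ / v f c.
The two rarest classes, v f+ c+ and v+ f c, are the double crossovers. Comparing them with the parentals, only the v allele has switched, so v is the middle locus and the order is c – v – f.
Crossovers in the c–v interval produce the single-crossover classes v+ f+ c and v f c+ (312 + 230 = 542) plus the double crossovers (41).
RF(c–v) = (542 + 41) / 2185 = 583/2185 = 0.2668 → 26.7 m.u.

26.7 m.u.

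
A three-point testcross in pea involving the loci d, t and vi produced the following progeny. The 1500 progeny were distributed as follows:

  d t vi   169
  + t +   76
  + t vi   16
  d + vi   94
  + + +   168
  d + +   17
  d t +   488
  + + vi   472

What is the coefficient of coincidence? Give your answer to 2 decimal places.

0.66

The two most frequent reciprocal classes, + + vi and d t +, are the parental types, so the F1 was + + vi / d t +.
The two rarest classes, + t vi and d + +, are the double crossovers. Comparing them with the parentals, only the t allele has switched, so t is the middle locus and the order is d – t – vi.
d–t: (170 + 33)/1500 = 0.1353; t–vi: (337 + 33)/1500 = 0.2467.
Expected DCO frequency = 0.1353 × 0.2467 ≈ 0.03338; observed = 33/1500 ≈ 0.02200.
Coefficient of coincidence = 0.02200/0.03338 ≈ 0.66.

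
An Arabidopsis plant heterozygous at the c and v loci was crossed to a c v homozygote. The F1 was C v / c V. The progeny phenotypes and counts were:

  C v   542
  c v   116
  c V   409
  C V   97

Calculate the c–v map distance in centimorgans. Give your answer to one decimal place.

18.3 centimorgans

The recombinant classes are C V and c v: 97 + 116 = 213.
Recombination frequency = 213/1164 = 0.1830 ≈ 18.3%, i.e. 18.3 centimorgans.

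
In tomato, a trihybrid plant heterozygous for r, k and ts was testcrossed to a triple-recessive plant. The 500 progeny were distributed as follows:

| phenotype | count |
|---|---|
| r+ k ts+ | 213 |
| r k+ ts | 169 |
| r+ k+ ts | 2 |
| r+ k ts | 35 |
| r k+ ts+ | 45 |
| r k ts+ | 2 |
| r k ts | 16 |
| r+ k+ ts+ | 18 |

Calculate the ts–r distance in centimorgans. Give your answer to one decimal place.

The two most frequent reciprocal classes, r k+ ts and r+ k ts+, are the parental types, so the F1 was r k+ ts / r+ k ts+.
The two rarest classes, r+ k+ ts and r k ts+, are the double crossovers. Comparing them with the parentals, only the r allele has switched, so r is the middle locus and the order is k – r – ts.
Crossovers in the r–ts interval produce the single-crossover classes r k+ ts+ and r+ k ts (45 + 35 = 80) plus the double crossovers (4).
RF(r–ts) = (80 + 4) / 500 = 84/500 = 0.1680 → 16.8 centimorgans.

16.8 centimorgans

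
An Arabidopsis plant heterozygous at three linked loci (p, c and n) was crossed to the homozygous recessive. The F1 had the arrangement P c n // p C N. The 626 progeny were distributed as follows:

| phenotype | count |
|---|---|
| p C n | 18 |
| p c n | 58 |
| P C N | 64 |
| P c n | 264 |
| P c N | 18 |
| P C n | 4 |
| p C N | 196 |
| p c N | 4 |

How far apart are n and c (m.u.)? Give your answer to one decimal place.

7.0 m.u.

The two rarest classes, P C n and p c N, are the double crossovers. Comparing them with the parentals, only the c allele has switched, so c is the middle locus and the order is n – c – p.
Crossovers in the n–c interval produce the single-crossover classes P c N and p C n (18 + 18 = 36) plus the double crossovers (8).
RF(n–c) = (36 + 8) / 626 = 44/626 = 0.0703 → 7.0 m.u.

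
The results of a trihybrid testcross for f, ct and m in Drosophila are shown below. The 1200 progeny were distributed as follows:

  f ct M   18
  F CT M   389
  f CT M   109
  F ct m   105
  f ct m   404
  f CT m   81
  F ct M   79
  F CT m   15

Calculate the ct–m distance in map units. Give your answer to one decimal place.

16.1 map units

The two most frequent reciprocal classes, f ct m and F CT M, are the parental types, so the F1 was f ct m / F CT M.
The two rarest classes, f ct M and F CT m, are the double crossovers. Comparing them with the parentals, only the m allele has switched, so m is the middle locus and the order is f – m – ct.
Crossovers in the m–ct interval produce the single-crossover classes f CT m and F ct M (81 + 79 = 160) plus the double crossovers (33).
RF(m–ct) = (160 + 33) / 1200 = 193/1200 = 0.1608 → 16.1 map units.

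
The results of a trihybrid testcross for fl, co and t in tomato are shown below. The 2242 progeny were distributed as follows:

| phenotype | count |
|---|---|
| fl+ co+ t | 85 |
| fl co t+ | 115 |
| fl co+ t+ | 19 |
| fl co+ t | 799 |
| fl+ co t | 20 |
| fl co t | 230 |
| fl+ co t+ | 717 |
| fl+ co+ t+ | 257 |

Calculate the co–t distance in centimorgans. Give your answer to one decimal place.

23.5 centimorgans

The two most frequent reciprocal classes, fl co+ t and fl+ co t+, are the parental types, so the F1 was fl co+ t / fl+ co t+.
The two rarest classes, fl co+ t+ and fl+ co t, are the double crossovers. Comparing them with the parentals, only the t allele has switched, so t is the middle locus and the order is co – t – fl.
Crossovers in the co–t interval produce the single-crossover classes fl co t and fl+ co+ t+ (230 + 257 = 487) plus the double crossovers (39).
RF(co–t) = (487 + 39) / 2242 = 526/2242 = 0.2346 → 23.5 centimorgans.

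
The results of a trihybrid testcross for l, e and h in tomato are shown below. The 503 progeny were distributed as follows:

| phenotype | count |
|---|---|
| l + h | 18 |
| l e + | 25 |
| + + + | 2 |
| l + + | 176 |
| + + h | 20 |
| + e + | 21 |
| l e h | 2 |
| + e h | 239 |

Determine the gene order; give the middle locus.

The two most frequent reciprocal classes, l + + and + e h, are the parental types, so the F1 was l + + / + e h.
The two rarest classes, + + + and l e h, are the double crossovers. Comparing them with the parentals, only the l allele has switched, so l is the middle locus and the order is e – l – h.

l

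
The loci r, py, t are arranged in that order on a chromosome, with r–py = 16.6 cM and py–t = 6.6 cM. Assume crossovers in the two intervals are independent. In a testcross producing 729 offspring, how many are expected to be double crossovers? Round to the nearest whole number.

Map distances give recombination frequencies of 0.166 and 0.066 for the two intervals.
With no interference, expected double-crossover frequency = 0.166 × 0.066 = 0.01096.
Expected number = 0.01096 × 729 = 7.99 ≈ 8.

8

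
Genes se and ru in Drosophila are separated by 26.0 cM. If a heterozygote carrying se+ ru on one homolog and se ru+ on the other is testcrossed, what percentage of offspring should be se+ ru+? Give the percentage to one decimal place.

13.0%

A map distance of 26.0 cM corresponds to a recombination frequency of 0.260.
The F1 is se+ ru / se ru+, so se+ ru+ is a recombinant gamete class with expected frequency r/2 = 0.260/2 = 0.1300.
That is 0.1300 = 13.0% of the progeny.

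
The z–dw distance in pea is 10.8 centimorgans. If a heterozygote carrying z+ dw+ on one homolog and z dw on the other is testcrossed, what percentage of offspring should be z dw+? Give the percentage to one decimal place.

5.4%

A map distance of 10.8 centimorgans corresponds to a recombination frequency of 0.108.
The F1 is z+ dw+ / z dw, so z dw+ is a recombinant gamete class with expected frequency r/2 = 0.108/2 = 0.0540.
That is 0.0540 = 5.4% of the progeny.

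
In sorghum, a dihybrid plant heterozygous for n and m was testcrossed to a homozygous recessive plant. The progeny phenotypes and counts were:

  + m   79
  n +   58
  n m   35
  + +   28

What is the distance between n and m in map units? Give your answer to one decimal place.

31.5 map units

The two most frequent classes, + m (79) and n + (58), are the parental types, so the F1 was + m / n +.
The recombinant classes are + + and n m: 28 + 35 = 63.
Recombination frequency = 63/200 = 0.3150 ≈ 31.5%, i.e. 31.5 map units.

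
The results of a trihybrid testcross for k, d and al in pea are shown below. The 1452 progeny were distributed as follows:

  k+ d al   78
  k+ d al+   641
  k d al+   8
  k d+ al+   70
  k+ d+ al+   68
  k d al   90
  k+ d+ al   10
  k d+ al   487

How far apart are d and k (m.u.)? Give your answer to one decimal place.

The two most frequent reciprocal classes, k d+ al and k+ d al+, are the parental types, so the F1 was k d+ al / k+ d al+.
The two rarest classes, k+ d+ al and k d al+, are the double crossovers. Comparing them with the parentals, only the k allele has switched, so k is the middle locus and the order is d – k – al.
Crossovers in the d–k interval produce the single-crossover classes k d al and k+ d+ al+ (90 + 68 = 158) plus the double crossovers (18).
RF(d–k) = (158 + 18) / 1452 = 176/1452 = 0.1212 → 12.1 m.u.

12.1 m.u.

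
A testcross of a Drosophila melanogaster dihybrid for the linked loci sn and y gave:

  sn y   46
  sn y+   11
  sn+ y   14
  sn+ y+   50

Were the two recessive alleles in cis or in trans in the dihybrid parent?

The two most frequent classes are sn+ y+ (50) and sn y (46); these are the parental (non-recombinant) types.
So the F1 carried sn+ y+ on one chromosome and sn y on the other — the recessive alleles are on the same chromosome (cis / coupling).

cis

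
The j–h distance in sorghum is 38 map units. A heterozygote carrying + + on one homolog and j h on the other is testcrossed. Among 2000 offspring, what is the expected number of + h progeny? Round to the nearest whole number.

A map distance of 38 map units corresponds to a recombination frequency of 0.380.
The F1 is + + / j h, so + h is a recombinant gamete class with expected frequency r/2 = 0.380/2 = 0.1900.
Expected number = 0.1900 × 2000 = 380.00 ≈ 380.

380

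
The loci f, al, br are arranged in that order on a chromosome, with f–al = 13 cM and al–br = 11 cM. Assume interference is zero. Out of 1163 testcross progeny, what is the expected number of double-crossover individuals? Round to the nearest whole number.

17

Map distances give recombination frequencies of 0.130 and 0.110 for the two intervals.
With no interference, expected double-crossover frequency = 0.130 × 0.110 = 0.01430.
Expected number = 0.01430 × 1163 = 16.63 ≈ 17.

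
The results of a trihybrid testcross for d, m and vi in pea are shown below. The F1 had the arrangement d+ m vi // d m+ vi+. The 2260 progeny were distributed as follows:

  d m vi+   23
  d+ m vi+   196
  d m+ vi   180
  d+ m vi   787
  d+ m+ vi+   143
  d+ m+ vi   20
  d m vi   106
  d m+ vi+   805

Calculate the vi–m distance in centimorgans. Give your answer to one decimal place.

18.5 centimorgans

The two rarest classes, d+ m+ vi and d m vi+, are the double crossovers. Comparing them with the parentals, only the m allele has switched, so m is the middle locus and the order is vi – m – d.
Crossovers in the vi–m interval produce the single-crossover classes d+ m vi+ and d m+ vi (196 + 180 = 376) plus the double crossovers (43).
RF(vi–m) = (376 + 43) / 2260 = 419/2260 = 0.1854 → 18.5 centimorgans.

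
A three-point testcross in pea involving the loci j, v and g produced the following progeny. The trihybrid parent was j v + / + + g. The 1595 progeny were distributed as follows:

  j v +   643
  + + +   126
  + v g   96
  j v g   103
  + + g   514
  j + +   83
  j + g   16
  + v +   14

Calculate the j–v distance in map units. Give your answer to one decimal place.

13.1 map units

The two rarest classes, + v + and j + g, are the double crossovers. Comparing them with the parentals, only the j allele has switched, so j is the middle locus and the order is v – j – g.
Crossovers in the v–j interval produce the single-crossover classes j + + and + v g (83 + 96 = 179) plus the double crossovers (30).
RF(v–j) = (179 + 30) / 1595 = 209/1595 = 0.1310 → 13.1 map units.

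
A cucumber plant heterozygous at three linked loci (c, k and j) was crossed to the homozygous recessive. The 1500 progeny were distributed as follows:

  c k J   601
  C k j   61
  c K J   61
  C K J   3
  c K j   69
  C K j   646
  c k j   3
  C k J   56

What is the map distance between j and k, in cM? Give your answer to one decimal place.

8.5 cM

The two most frequent reciprocal classes, C K j and c k J, are the parental types, so the F1 was C K j / c k J.
The two rarest classes, C K J and c k j, are the double crossovers. Comparing them with the parentals, only the j allele has switched, so j is the middle locus and the order is c – j – k.
Crossovers in the j–k interval produce the single-crossover classes C k j and c K J (61 + 61 = 122) plus the double crossovers (6).
RF(j–k) = (122 + 6) / 1500 = 128/1500 = 0.0853 → 8.5 cM.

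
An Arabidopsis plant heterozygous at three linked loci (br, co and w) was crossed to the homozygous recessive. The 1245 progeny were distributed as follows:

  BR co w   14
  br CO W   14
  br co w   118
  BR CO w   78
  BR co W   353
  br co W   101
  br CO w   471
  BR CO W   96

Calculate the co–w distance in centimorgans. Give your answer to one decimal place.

The two most frequent reciprocal classes, BR co W and br CO w, are the parental types, so the F1 was BR co W / br CO w.
The two rarest classes, BR co w and br CO W, are the double crossovers. Comparing them with the parentals, only the w allele has switched, so w is the middle locus and the order is co – w – br.
Crossovers in the co–w interval produce the single-crossover classes BR CO W and br co w (96 + 118 = 214) plus the double crossovers (28).
RF(co–w) = (214 + 28) / 1245 = 242/1245 = 0.1944 → 19.4 centimorgans.

19.4 centimorgans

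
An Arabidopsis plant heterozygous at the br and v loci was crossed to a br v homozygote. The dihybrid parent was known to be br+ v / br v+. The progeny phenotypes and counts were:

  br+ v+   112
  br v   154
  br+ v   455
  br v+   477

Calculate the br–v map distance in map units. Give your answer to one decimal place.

The recombinant classes are br+ v+ and br v: 112 + 154 = 266.
Recombination frequency = 266/1198 = 0.2220 ≈ 22.2%, i.e. 22.2 map units.

22.2 map units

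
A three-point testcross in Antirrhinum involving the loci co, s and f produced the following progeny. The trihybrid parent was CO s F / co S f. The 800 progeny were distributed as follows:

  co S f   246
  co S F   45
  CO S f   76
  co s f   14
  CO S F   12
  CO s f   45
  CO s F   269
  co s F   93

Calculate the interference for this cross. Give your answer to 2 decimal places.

The two rarest classes, CO S F and co s f, are the double crossovers. Comparing them with the parentals, only the s allele has switched, so s is the middle locus and the order is co – s – f.
co–s: (169 + 26)/800 = 0.2437; s–f: (90 + 26)/800 = 0.1450.
Expected DCO frequency = 0.2437 × 0.1450 ≈ 0.03534; observed = 26/800 ≈ 0.03250.
Coefficient of coincidence = 0.03250/0.03534 ≈ 0.92; interference = 1 − 0.92 = 0.08.

0.08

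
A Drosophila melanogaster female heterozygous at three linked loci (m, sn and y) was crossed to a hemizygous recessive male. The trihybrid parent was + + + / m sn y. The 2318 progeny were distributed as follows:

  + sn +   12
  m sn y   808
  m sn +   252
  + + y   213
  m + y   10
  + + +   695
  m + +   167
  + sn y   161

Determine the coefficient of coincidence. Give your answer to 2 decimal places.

The two rarest classes, + sn + and m + y, are the double crossovers. Comparing them with the parentals, only the sn allele has switched, so sn is the middle locus and the order is m – sn – y.
m–sn: (328 + 22)/2318 = 0.1510; sn–y: (465 + 22)/2318 = 0.2101.
Expected DCO frequency = 0.1510 × 0.2101 ≈ 0.03173; observed = 22/2318 ≈ 0.00949.
Coefficient of coincidence = 0.00949/0.03173 ≈ 0.30.

0.30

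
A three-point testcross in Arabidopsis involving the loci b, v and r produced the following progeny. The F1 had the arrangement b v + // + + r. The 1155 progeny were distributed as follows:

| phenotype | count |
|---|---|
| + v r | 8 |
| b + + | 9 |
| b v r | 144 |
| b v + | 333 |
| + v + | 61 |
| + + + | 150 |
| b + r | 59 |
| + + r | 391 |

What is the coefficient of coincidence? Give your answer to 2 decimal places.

The two rarest classes, b + + and + v r, are the double crossovers. Comparing them with the parentals, only the v allele has switched, so v is the middle locus and the order is b – v – r.
b–v: (120 + 17)/1155 = 0.1186; v–r: (294 + 17)/1155 = 0.2693.
Expected DCO frequency = 0.1186 × 0.2693 ≈ 0.03194; observed = 17/1155 ≈ 0.01472.
Coefficient of coincidence = 0.01472/0.03194 ≈ 0.46.

0.46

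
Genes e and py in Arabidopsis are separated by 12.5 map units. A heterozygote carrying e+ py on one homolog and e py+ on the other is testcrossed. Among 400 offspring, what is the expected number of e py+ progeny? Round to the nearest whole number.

175

A map distance of 12.5 map units corresponds to a recombination frequency of 0.125.
The F1 is e+ py / e py+, so e py+ is a parental gamete class with expected frequency (1 − r)/2 = 0.875/2 = 0.4375.
Expected number = 0.4375 × 400 = 175.00 ≈ 175.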